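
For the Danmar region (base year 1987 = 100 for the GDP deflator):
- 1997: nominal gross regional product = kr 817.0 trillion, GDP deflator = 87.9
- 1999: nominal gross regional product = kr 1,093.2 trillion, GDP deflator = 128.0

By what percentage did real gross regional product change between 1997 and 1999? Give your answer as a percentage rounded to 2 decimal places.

Real gross regional product 1997 = 817.0 / 0.879 = 929.47.
Real gross regional product 1999 = 1093.2 / 1.280 = 854.06.
Real growth = 854.06 / 929.47 − 1 = -0.0811.

-8.11%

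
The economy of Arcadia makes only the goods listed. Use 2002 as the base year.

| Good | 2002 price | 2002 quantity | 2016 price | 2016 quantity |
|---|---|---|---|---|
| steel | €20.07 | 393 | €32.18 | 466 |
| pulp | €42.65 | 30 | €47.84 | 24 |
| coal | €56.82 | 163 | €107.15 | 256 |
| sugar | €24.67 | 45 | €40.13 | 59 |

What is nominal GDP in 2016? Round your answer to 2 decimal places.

Nominal GDP 2016 = Σ (p_2016 × q_2016) = 32.18·466 + 47.84·24 + 107.15·256 + 40.13·59 = 45942.11.

€45942.11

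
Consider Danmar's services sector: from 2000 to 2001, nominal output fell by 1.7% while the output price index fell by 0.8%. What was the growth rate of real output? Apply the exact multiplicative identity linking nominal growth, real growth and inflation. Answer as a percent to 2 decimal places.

(1 + g_nom) = (1 + g_real)(1 + π), so g_real = 0.9830 / 0.9920 − 1 = -0.00907.

-0.91%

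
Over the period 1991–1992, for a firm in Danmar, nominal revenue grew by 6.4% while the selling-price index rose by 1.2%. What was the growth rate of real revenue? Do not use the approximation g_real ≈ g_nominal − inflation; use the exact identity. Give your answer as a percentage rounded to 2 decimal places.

5.14%

(1 + g_nom) = (1 + g_real)(1 + π), so g_real = 1.0640 / 1.0120 − 1 = 0.05138.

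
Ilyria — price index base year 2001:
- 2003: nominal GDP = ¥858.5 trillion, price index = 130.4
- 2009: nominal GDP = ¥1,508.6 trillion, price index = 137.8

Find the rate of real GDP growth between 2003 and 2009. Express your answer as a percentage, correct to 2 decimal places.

66.29%

Real GDP 2003 = 858.5 / 1.304 = 658.36.
Real GDP 2009 = 1508.6 / 1.378 = 1094.78.
Real growth = 1094.78 / 658.36 − 1 = 0.6629.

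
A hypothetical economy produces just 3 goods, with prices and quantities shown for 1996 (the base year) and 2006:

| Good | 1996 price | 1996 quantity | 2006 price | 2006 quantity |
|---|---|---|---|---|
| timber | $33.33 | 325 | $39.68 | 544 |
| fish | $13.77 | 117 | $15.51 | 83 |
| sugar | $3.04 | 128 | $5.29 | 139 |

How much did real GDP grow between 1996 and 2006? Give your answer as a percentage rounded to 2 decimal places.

53.49%

Real GDP 1996 = Nominal GDP 1996 = 33.33·325 + 13.77·117 + 3.04·128 = 12832.46.
Real GDP 2006 (at 1996 prices) = 33.33·544 + 13.77·83 + 3.04·139 = 19696.99.
Real growth = 19696.99/12832.46 − 1 = 0.5349.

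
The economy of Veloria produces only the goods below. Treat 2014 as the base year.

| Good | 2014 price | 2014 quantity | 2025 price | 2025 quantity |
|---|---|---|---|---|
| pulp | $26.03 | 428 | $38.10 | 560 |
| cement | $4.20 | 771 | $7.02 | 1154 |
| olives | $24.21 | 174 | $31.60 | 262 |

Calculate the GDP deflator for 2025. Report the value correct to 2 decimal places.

146.38

Nominal GDP 2025 = 38.10·560 + 7.02·1154 + 31.60·262 = 37716.28.
Real GDP 2025 (at 2014 prices) = 26.03·560 + 4.20·1154 + 24.21·262 = 25766.62.
Deflator = Nominal/Real × 100 = 37716.28/25766.62 × 100 = 146.377.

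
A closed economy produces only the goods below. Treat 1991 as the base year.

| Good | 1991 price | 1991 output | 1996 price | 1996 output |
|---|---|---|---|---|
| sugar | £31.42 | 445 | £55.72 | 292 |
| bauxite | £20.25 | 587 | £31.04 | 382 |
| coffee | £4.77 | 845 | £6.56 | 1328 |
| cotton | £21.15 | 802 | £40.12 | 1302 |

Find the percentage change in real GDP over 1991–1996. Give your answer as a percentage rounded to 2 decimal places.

Real GDP 1991 = Nominal GDP 1991 = 31.42·445 + 20.25·587 + 4.77·845 + 21.15·802 = 46861.60.
Real GDP 1996 (at 1991 prices) = 31.42·292 + 20.25·382 + 4.77·1328 + 21.15·1302 = 50782.00.
Real growth = 50782.00/46861.60 − 1 = 0.0837.

8.37%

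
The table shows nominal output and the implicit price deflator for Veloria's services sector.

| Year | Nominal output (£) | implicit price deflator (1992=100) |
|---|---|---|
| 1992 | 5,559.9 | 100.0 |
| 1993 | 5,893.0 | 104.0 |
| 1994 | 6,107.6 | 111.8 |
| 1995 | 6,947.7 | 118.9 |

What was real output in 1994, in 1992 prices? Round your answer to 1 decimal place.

Real output 1994 = 6107.6 / 1.118 = 5462.97.

£5,463.0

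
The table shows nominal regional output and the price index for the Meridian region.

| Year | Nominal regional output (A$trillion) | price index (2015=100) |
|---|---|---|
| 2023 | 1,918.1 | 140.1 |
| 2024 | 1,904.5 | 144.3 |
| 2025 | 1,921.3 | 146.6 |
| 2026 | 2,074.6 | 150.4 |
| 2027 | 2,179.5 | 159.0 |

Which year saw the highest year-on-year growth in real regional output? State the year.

2026

2024: real = 1904.5/1.443 = 1319.82; growth vs 2023 (1369.09) = -3.60%.
2025: real = 1921.3/1.466 = 1310.57; growth vs 2024 (1319.82) = -0.70%.
2026: real = 2074.6/1.504 = 1379.39; growth vs 2025 (1310.57) = 5.25%.
2027: real = 2179.5/1.590 = 1370.75; growth vs 2026 (1379.39) = -0.63%.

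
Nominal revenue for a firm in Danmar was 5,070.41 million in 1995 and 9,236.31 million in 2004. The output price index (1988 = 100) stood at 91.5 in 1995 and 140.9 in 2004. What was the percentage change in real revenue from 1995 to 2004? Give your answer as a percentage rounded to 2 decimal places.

18.29%

Real revenue 1995 = 5070.41 / 0.915 = 5541.43.
Real revenue 2004 = 9236.31 / 1.409 = 6555.22.
Real growth = 6555.22 / 5541.43 − 1 = 0.1829.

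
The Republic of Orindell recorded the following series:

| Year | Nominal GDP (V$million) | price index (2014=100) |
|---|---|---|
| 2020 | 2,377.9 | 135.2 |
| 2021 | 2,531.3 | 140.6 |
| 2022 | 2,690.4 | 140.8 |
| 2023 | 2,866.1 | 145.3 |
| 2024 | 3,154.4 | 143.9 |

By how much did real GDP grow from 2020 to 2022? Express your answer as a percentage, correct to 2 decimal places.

8.64%

Real GDP 2020 = 2377.9/1.352 = 1758.80.
Real GDP 2022 = 2690.4/1.408 = 1910.80.
Change = 1910.80/1758.80 − 1 = 0.0864.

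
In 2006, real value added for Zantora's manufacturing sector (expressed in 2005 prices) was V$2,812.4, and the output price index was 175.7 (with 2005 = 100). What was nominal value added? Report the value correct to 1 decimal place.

Nominal value added = Real × (output price index/100) = 2812.4 × 1.757 = 4941.39.

V$4,941.4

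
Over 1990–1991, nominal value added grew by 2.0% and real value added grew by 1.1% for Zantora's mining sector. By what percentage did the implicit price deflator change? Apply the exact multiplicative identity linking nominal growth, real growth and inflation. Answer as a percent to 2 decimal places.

0.89%

(1 + g_nom) = (1 + g_real)(1 + π), so π = 1.0200 / 1.0110 − 1 = 0.00890.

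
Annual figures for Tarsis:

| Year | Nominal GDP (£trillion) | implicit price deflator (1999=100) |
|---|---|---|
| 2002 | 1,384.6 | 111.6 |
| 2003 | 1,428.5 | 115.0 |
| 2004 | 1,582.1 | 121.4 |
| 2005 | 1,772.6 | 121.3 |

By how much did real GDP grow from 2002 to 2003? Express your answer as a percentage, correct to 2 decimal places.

Real GDP 2002 = 1384.6/1.116 = 1240.68.
Real GDP 2003 = 1428.5/1.150 = 1242.17.
Change = 1242.17/1240.68 − 1 = 0.0012.

0.12%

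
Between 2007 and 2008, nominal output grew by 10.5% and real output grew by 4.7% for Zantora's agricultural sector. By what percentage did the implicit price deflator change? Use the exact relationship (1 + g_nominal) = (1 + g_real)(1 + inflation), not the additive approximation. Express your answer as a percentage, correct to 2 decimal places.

(1 + g_nom) = (1 + g_real)(1 + π), so π = 1.1050 / 1.0470 − 1 = 0.05540.

5.54%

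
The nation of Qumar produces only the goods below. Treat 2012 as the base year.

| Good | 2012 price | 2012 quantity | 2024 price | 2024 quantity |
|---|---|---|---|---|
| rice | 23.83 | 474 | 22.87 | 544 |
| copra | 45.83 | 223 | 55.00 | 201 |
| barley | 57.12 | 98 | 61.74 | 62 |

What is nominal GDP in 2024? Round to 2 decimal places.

Nominal GDP 2024 = Σ (p_2024 × q_2024) = 22.87·544 + 55.00·201 + 61.74·62 = 27324.16.

27324.16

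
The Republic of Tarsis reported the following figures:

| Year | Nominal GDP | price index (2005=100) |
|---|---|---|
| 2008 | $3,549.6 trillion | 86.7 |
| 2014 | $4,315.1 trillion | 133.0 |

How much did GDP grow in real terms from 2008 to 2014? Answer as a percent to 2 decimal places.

Real GDP 2008 = 3549.6 / 0.867 = 4094.12.
Real GDP 2014 = 4315.1 / 1.330 = 3244.44.
Real growth = 3244.44 / 4094.12 − 1 = -0.2075.

-20.75%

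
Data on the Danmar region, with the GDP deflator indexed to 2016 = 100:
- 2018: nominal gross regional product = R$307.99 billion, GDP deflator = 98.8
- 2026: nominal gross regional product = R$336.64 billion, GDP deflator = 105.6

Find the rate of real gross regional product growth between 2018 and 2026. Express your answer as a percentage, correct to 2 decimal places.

Real gross regional product 2018 = 307.99 / 0.988 = 311.73.
Real gross regional product 2026 = 336.64 / 1.056 = 318.79.
Real growth = 318.79 / 311.73 − 1 = 0.0226.

2.26%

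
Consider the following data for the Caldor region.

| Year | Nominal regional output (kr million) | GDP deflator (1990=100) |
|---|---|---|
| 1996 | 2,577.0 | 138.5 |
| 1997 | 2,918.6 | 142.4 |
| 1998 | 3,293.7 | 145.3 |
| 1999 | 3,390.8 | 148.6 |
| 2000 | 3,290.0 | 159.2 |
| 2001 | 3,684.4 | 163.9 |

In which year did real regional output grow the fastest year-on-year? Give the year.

1998

1997: real = 2918.6/1.424 = 2049.58; growth vs 1996 (1860.65) = 10.15%.
1998: real = 3293.7/1.453 = 2266.83; growth vs 1997 (2049.58) = 10.60%.
1999: real = 3390.8/1.486 = 2281.83; growth vs 1998 (2266.83) = 0.66%.
2000: real = 3290.0/1.592 = 2066.58; growth vs 1999 (2281.83) = -9.43%.
2001: real = 3684.4/1.639 = 2247.96; growth vs 2000 (2066.58) = 8.78%.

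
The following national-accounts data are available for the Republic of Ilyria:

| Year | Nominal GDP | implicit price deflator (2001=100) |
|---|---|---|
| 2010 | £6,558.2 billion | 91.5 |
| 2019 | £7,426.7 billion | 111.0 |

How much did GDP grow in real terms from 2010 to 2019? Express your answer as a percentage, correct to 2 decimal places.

Real GDP 2010 = 6558.2 / 0.915 = 7167.43.
Real GDP 2019 = 7426.7 / 1.110 = 6690.72.
Real growth = 6690.72 / 7167.43 − 1 = -0.0665.

-6.65%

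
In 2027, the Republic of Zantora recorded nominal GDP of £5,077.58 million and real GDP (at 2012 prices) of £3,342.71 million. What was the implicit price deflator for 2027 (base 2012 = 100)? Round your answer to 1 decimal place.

implicit price deflator = (Nominal / Real) × 100 = 5077.58 / 3342.71 × 100 = 151.90.

151.9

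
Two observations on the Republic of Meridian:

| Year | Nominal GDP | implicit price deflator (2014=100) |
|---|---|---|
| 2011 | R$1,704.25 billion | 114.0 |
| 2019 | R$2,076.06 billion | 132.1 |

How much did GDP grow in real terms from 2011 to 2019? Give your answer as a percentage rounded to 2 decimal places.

Deflate each year: 2011 → 1704.25/1.140 = 1494.96; 2019 → 2076.06/1.321 = 1571.58.
So real GDP changed by 1571.58/1494.96 − 1 = 0.0513, i.e. 5.13%.

5.13%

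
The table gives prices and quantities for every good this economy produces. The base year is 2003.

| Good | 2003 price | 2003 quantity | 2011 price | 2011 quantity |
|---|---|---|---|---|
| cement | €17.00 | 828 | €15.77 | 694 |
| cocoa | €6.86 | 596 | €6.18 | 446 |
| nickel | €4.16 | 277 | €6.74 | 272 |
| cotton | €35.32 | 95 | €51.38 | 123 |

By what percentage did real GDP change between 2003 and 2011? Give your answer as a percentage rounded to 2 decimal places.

-10.32%

Real GDP 2003 = Nominal GDP 2003 = 17.00·828 + 6.86·596 + 4.16·277 + 35.32·95 = 22672.28.
Real GDP 2011 (at 2003 prices) = 17.00·694 + 6.86·446 + 4.16·272 + 35.32·123 = 20333.44.
Real growth = 20333.44/22672.28 − 1 = -0.1032.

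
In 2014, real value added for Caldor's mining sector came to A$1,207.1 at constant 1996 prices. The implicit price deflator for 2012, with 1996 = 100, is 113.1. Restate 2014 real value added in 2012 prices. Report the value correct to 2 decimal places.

Real value added in 2012 prices = Real value added in 1996 prices × (P_2012/P_1996) = 1207.1 × 1.131 = 1365.23.

A$1,365.23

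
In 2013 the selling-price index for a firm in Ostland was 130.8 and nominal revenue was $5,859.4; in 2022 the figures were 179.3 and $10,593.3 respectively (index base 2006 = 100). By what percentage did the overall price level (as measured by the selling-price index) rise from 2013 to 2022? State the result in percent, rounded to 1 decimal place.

Price-level change = 179.3 / 130.8 − 1 = 0.3708.

37.1%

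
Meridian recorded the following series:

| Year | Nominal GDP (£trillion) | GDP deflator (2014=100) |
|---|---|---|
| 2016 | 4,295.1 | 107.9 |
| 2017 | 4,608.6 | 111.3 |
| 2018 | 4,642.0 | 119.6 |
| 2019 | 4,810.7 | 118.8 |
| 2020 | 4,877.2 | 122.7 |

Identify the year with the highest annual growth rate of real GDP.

2019

2017: real = 4608.6/1.113 = 4140.70; growth vs 2016 (3980.63) = 4.02%.
2018: real = 4642.0/1.196 = 3881.27; growth vs 2017 (4140.70) = -6.27%.
2019: real = 4810.7/1.188 = 4049.41; growth vs 2018 (3881.27) = 4.33%.
2020: real = 4877.2/1.227 = 3974.90; growth vs 2019 (4049.41) = -1.84%.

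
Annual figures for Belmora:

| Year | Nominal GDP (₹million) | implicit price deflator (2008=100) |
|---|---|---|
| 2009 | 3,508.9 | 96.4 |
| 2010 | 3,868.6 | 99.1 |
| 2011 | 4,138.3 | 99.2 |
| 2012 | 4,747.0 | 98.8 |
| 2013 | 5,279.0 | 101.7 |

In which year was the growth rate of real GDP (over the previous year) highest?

2012

2010: real = 3868.6/0.991 = 3903.73; growth vs 2009 (3639.94) = 7.25%.
2011: real = 4138.3/0.992 = 4171.67; growth vs 2010 (3903.73) = 6.86%.
2012: real = 4747.0/0.988 = 4804.66; growth vs 2011 (4171.67) = 15.17%.
2013: real = 5279.0/1.017 = 5190.76; growth vs 2012 (4804.66) = 8.04%.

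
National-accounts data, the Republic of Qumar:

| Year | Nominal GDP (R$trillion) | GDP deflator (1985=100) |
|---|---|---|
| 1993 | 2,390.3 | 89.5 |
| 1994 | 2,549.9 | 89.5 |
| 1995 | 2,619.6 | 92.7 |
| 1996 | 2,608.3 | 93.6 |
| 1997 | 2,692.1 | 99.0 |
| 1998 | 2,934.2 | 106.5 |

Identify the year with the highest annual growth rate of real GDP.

1994: real = 2549.9/0.895 = 2849.05; growth vs 1993 (2670.73) = 6.68%.
1995: real = 2619.6/0.927 = 2825.89; growth vs 1994 (2849.05) = -0.81%.
1996: real = 2608.3/0.936 = 2786.65; growth vs 1995 (2825.89) = -1.39%.
1997: real = 2692.1/0.990 = 2719.29; growth vs 1996 (2786.65) = -2.42%.
1998: real = 2934.2/1.065 = 2755.12; growth vs 1997 (2719.29) = 1.32%.

1994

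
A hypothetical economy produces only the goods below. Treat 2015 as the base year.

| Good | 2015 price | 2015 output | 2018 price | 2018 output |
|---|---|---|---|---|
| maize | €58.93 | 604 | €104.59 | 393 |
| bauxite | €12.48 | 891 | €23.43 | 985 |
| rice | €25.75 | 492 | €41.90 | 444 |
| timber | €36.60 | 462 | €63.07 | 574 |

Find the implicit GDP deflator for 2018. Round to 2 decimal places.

175.26

Nominal GDP 2018 = 104.59·393 + 23.43·985 + 41.90·444 + 63.07·574 = 118988.20.
Real GDP 2018 (at 2015 prices) = 58.93·393 + 12.48·985 + 25.75·444 + 36.60·574 = 67893.69.
Deflator = Nominal/Real × 100 = 118988.20/67893.69 × 100 = 175.257.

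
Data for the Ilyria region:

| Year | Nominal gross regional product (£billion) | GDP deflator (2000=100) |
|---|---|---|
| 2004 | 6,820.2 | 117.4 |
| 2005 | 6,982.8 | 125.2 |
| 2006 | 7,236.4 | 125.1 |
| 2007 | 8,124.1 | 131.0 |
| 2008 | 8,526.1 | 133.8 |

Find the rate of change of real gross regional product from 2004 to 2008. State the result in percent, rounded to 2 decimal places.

9.69%

Real gross regional product 2004 = 6820.2/1.174 = 5809.37.
Real gross regional product 2008 = 8526.1/1.338 = 6372.27.
Change = 6372.27/5809.37 − 1 = 0.0969.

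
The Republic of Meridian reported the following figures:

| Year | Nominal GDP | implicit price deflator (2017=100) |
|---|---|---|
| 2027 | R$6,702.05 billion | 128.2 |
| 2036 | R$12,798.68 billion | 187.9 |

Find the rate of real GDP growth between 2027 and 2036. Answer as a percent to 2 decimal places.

30.29%

Real GDP 2027 = 6702.05 / 1.282 = 5227.81.
Real GDP 2036 = 12798.68 / 1.879 = 6811.43.
Real growth = 6811.43 / 5227.81 − 1 = 0.3029.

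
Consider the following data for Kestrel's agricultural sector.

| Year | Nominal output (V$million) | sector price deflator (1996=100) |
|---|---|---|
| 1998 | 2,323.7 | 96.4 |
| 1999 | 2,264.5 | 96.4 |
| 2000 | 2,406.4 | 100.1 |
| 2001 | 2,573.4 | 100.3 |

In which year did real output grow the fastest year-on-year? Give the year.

2001

1999: real = 2264.5/0.964 = 2349.07; growth vs 1998 (2410.48) = -2.55%.
2000: real = 2406.4/1.001 = 2404.00; growth vs 1999 (2349.07) = 2.34%.
2001: real = 2573.4/1.003 = 2565.70; growth vs 2000 (2404.00) = 6.73%.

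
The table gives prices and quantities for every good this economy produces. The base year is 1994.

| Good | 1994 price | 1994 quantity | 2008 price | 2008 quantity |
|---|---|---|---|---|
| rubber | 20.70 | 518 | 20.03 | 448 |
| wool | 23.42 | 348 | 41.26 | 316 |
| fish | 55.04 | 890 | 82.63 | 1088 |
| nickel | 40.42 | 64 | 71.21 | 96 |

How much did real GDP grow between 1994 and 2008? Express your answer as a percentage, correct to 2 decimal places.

14.19%

Real GDP 1994 = Nominal GDP 1994 = 20.70·518 + 23.42·348 + 55.04·890 + 40.42·64 = 70445.24.
Real GDP 2008 (at 1994 prices) = 20.70·448 + 23.42·316 + 55.04·1088 + 40.42·96 = 80438.16.
Real growth = 80438.16/70445.24 − 1 = 0.1419.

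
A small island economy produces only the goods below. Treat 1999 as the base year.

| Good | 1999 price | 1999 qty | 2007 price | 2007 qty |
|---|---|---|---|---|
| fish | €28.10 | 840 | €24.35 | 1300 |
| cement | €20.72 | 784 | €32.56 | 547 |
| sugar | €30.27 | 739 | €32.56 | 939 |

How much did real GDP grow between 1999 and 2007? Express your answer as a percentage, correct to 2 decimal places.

Real GDP 1999 = Nominal GDP 1999 = 28.10·840 + 20.72·784 + 30.27·739 = 62218.01.
Real GDP 2007 (at 1999 prices) = 28.10·1300 + 20.72·547 + 30.27·939 = 76287.37.
Real growth = 76287.37/62218.01 − 1 = 0.2261.

22.61%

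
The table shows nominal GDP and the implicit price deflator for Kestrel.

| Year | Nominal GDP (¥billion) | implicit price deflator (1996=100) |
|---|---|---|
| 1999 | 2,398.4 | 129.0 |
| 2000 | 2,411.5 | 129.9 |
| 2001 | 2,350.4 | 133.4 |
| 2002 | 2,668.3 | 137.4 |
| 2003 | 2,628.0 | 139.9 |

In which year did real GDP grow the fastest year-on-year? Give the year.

2002

2000: real = 2411.5/1.299 = 1856.43; growth vs 1999 (1859.22) = -0.15%.
2001: real = 2350.4/1.334 = 1761.92; growth vs 2000 (1856.43) = -5.09%.
2002: real = 2668.3/1.374 = 1941.99; growth vs 2001 (1761.92) = 10.22%.
2003: real = 2628.0/1.399 = 1878.48; growth vs 2002 (1941.99) = -3.27%.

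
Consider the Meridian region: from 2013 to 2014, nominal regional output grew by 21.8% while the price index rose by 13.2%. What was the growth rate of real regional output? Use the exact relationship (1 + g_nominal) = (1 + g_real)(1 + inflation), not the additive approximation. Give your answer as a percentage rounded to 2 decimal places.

(1 + g_nom) = (1 + g_real)(1 + π), so g_real = 1.2180 / 1.1320 − 1 = 0.07597.

7.60%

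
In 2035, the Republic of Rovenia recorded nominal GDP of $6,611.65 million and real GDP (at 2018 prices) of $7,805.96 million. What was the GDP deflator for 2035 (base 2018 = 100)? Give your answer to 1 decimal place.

GDP deflator = (Nominal / Real) × 100 = 6611.65 / 7805.96 × 100 = 84.70.

84.7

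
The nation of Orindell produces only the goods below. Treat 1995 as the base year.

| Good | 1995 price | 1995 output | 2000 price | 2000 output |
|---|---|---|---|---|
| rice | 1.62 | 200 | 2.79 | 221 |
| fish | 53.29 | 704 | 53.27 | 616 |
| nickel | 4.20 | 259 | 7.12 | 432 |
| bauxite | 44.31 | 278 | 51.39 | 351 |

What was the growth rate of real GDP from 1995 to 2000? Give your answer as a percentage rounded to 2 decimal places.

Real GDP 1995 = Nominal GDP 1995 = 1.62·200 + 53.29·704 + 4.20·259 + 44.31·278 = 51246.14.
Real GDP 2000 (at 1995 prices) = 1.62·221 + 53.29·616 + 4.20·432 + 44.31·351 = 50551.87.
Real growth = 50551.87/51246.14 − 1 = -0.0135.

-1.35%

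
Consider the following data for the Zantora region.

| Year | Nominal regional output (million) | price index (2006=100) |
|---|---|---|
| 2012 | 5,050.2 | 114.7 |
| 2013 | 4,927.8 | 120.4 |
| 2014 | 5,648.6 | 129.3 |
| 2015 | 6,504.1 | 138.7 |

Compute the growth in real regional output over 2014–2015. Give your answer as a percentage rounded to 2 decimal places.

Real regional output 2014 = 5648.6/1.293 = 4368.60.
Real regional output 2015 = 6504.1/1.387 = 4689.33.
Change = 4689.33/4368.60 − 1 = 0.0734.

7.34%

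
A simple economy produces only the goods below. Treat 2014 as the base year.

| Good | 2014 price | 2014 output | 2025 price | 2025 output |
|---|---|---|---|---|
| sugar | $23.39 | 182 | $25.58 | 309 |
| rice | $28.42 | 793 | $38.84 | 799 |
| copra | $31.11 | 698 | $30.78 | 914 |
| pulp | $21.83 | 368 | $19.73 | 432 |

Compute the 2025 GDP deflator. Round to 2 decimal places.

111.49

Nominal GDP 2025 = 25.58·309 + 38.84·799 + 30.78·914 + 19.73·432 = 75593.66.
Real GDP 2025 (at 2014 prices) = 23.39·309 + 28.42·799 + 31.11·914 + 21.83·432 = 67800.19.
Deflator = Nominal/Real × 100 = 75593.66/67800.19 × 100 = 111.495.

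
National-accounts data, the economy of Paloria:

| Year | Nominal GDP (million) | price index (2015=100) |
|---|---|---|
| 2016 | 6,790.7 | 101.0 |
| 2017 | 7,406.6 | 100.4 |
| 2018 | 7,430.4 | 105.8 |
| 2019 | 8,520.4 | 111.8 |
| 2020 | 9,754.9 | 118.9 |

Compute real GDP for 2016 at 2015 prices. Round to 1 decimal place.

6,723.5 million

Real GDP 2016 = 6790.7 / 1.010 = 6723.47.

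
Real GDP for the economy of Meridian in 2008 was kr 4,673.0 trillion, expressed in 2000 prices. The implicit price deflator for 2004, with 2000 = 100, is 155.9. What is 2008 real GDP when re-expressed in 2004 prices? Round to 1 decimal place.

Real GDP in 2004 prices = Real GDP in 2000 prices × (P_2004/P_2000) = 4673.0 × 1.559 = 7285.21.

kr 7,285.2 trillion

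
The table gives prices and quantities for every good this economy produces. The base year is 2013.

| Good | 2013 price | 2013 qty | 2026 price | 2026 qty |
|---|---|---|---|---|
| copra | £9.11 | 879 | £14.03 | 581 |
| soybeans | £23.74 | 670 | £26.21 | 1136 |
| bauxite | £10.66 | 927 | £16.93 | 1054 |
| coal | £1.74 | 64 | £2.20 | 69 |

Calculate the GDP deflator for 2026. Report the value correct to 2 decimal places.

128.21

Nominal GDP 2026 = 14.03·581 + 26.21·1136 + 16.93·1054 + 2.20·69 = 55922.01.
Real GDP 2026 (at 2013 prices) = 9.11·581 + 23.74·1136 + 10.66·1054 + 1.74·69 = 43617.25.
Deflator = Nominal/Real × 100 = 55922.01/43617.25 × 100 = 128.211.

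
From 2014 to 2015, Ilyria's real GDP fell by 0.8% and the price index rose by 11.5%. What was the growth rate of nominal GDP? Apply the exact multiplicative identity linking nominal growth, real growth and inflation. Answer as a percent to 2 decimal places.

10.61%

(1 + g_nom) = (1 + g_real)(1 + π) = 0.9920 × 1.1150 = 1.10608.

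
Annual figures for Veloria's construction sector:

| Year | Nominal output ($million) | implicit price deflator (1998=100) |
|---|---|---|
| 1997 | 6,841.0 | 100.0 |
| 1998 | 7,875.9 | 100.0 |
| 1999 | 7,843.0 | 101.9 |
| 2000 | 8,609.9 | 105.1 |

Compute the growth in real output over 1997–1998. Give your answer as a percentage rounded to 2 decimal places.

Real output 1997 = 6841.0/1.000 = 6841.00.
Real output 1998 = 7875.9/1.000 = 7875.90.
Change = 7875.90/6841.00 − 1 = 0.1513.

15.13%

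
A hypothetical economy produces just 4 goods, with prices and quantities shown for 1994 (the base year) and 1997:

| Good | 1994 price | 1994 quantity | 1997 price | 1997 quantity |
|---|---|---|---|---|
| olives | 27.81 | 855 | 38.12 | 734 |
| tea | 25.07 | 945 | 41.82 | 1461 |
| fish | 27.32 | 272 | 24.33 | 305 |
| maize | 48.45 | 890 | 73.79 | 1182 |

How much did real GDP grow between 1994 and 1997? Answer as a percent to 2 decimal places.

Real GDP 1994 = Nominal GDP 1994 = 27.81·855 + 25.07·945 + 27.32·272 + 48.45·890 = 98020.24.
Real GDP 1997 (at 1994 prices) = 27.81·734 + 25.07·1461 + 27.32·305 + 48.45·1182 = 122640.31.
Real growth = 122640.31/98020.24 − 1 = 0.2512.

25.12%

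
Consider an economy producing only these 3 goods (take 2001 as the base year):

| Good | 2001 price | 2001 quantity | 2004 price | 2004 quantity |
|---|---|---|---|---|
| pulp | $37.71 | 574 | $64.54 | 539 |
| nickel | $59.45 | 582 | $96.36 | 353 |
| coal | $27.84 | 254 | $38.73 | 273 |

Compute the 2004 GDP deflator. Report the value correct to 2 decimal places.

162.28

Nominal GDP 2004 = 64.54·539 + 96.36·353 + 38.73·273 = 79375.43.
Real GDP 2004 (at 2001 prices) = 37.71·539 + 59.45·353 + 27.84·273 = 48911.86.
Deflator = Nominal/Real × 100 = 79375.43/48911.86 × 100 = 162.283.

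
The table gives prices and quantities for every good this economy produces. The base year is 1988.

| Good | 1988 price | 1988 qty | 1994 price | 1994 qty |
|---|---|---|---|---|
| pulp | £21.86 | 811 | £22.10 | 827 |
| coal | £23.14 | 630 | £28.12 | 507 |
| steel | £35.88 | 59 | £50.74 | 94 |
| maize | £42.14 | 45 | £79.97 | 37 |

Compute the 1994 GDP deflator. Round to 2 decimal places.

Nominal GDP 1994 = 22.10·827 + 28.12·507 + 50.74·94 + 79.97·37 = 40261.99.
Real GDP 1994 (at 1988 prices) = 21.86·827 + 23.14·507 + 35.88·94 + 42.14·37 = 34742.10.
Deflator = Nominal/Real × 100 = 40261.99/34742.10 × 100 = 115.888.

115.89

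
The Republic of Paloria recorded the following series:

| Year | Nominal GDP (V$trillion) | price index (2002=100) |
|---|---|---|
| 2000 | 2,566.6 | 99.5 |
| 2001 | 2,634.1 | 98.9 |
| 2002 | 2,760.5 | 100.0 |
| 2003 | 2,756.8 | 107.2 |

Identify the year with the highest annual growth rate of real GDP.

2002

2001: real = 2634.1/0.989 = 2663.40; growth vs 2000 (2579.50) = 3.25%.
2002: real = 2760.5/1.000 = 2760.50; growth vs 2001 (2663.40) = 3.65%.
2003: real = 2756.8/1.072 = 2571.64; growth vs 2002 (2760.50) = -6.84%.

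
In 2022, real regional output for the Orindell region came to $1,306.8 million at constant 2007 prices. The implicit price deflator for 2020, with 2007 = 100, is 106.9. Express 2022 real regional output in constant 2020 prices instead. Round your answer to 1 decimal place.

Real regional output in 2020 prices = Real regional output in 2007 prices × (P_2020/P_2007) = 1306.8 × 1.069 = 1396.97.

$1,397.0 million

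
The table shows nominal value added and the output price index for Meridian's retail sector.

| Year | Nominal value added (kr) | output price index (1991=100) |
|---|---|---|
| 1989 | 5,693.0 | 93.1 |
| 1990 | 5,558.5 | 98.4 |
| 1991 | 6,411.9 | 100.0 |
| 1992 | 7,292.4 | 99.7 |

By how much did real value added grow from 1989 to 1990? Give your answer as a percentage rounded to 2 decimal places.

-7.62%

Real value added 1989 = 5693.0/0.931 = 6114.93.
Real value added 1990 = 5558.5/0.984 = 5648.88.
Change = 5648.88/6114.93 − 1 = -0.0762.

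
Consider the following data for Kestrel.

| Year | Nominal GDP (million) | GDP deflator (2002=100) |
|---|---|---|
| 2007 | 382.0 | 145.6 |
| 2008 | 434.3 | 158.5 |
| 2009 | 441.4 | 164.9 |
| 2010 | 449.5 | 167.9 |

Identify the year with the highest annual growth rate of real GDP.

2008: real = 434.3/1.585 = 274.01; growth vs 2007 (262.36) = 4.44%.
2009: real = 441.4/1.649 = 267.68; growth vs 2008 (274.01) = -2.31%.
2010: real = 449.5/1.679 = 267.72; growth vs 2009 (267.68) = 0.01%.

2008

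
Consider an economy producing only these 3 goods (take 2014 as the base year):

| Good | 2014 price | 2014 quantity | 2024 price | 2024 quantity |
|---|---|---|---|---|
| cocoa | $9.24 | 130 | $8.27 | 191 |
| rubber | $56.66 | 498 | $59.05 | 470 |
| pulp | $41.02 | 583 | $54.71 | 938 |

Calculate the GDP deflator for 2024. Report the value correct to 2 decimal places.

120.61

Nominal GDP 2024 = 8.27·191 + 59.05·470 + 54.71·938 = 80651.05.
Real GDP 2024 (at 2014 prices) = 9.24·191 + 56.66·470 + 41.02·938 = 66871.80.
Deflator = Nominal/Real × 100 = 80651.05/66871.80 × 100 = 120.605.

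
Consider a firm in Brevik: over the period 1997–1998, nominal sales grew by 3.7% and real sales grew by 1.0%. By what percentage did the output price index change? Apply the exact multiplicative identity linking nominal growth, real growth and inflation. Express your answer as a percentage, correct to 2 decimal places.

(1 + g_nom) = (1 + g_real)(1 + π), so π = 1.0370 / 1.0100 − 1 = 0.02673.

2.67%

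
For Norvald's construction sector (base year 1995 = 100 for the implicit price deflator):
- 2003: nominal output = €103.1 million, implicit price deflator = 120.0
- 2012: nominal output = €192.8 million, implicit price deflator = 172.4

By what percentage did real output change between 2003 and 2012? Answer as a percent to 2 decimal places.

30.16%

Real output 2003 = 103.1 / 1.200 = 85.92.
Real output 2012 = 192.8 / 1.724 = 111.83.
Real growth = 111.83 / 85.92 − 1 = 0.3016.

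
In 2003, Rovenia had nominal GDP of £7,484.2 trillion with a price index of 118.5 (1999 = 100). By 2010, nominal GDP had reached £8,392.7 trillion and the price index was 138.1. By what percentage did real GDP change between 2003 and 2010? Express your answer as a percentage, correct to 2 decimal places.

-3.78%

Deflate each year: 2003 → 7484.2/1.185 = 6315.78; 2010 → 8392.7/1.381 = 6077.26.
So real GDP changed by 6077.26/6315.78 − 1 = -0.0378, i.e. -3.78%.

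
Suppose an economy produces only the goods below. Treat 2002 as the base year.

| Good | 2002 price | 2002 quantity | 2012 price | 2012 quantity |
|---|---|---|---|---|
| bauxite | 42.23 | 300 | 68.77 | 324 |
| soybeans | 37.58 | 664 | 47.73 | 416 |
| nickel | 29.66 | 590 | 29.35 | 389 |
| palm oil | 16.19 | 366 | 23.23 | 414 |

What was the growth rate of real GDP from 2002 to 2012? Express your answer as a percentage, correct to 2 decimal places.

Real GDP 2002 = Nominal GDP 2002 = 42.23·300 + 37.58·664 + 29.66·590 + 16.19·366 = 61047.06.
Real GDP 2012 (at 2002 prices) = 42.23·324 + 37.58·416 + 29.66·389 + 16.19·414 = 47556.20.
Real growth = 47556.20/61047.06 − 1 = -0.2210.

-22.10%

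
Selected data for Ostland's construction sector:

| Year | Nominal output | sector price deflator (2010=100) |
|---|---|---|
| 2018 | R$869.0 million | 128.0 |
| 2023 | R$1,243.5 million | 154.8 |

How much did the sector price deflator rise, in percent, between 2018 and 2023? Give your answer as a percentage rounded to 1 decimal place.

20.9%

Price-level change = 154.8 / 128.0 − 1 = 0.2094.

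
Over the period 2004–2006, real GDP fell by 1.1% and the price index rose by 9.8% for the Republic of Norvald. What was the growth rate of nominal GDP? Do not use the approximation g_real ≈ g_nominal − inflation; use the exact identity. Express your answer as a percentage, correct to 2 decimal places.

8.59%

(1 + g_nom) = (1 + g_real)(1 + π) = 0.9890 × 1.0980 = 1.08592.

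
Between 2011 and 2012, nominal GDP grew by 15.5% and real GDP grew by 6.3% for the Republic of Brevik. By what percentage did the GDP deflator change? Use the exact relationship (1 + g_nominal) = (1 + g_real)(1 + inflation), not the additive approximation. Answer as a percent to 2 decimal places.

(1 + g_nom) = (1 + g_real)(1 + π), so π = 1.1550 / 1.0630 − 1 = 0.08655.

8.65%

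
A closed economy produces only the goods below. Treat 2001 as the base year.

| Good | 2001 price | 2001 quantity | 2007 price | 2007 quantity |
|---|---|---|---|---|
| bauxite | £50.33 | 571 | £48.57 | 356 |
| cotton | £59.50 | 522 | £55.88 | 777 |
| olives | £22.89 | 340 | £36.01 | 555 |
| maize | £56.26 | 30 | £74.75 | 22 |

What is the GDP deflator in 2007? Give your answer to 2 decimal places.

Nominal GDP 2007 = 48.57·356 + 55.88·777 + 36.01·555 + 74.75·22 = 82339.73.
Real GDP 2007 (at 2001 prices) = 50.33·356 + 59.50·777 + 22.89·555 + 56.26·22 = 78090.65.
Deflator = Nominal/Real × 100 = 82339.73/78090.65 × 100 = 105.441.

105.44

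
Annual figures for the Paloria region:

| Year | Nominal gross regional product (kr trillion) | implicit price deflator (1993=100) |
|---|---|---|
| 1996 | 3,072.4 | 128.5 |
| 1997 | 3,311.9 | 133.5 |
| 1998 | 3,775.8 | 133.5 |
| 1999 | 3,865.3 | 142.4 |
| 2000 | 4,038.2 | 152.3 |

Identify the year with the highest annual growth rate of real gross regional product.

1998

1997: real = 3311.9/1.335 = 2480.82; growth vs 1996 (2390.97) = 3.76%.
1998: real = 3775.8/1.335 = 2828.31; growth vs 1997 (2480.82) = 14.01%.
1999: real = 3865.3/1.424 = 2714.40; growth vs 1998 (2828.31) = -4.03%.
2000: real = 4038.2/1.523 = 2651.48; growth vs 1999 (2714.40) = -2.32%.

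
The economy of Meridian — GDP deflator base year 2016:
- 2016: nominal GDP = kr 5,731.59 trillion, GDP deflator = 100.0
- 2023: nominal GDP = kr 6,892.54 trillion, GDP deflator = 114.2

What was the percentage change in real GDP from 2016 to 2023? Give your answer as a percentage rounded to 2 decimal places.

5.30%

Real GDP 2016 = 5731.59 / 1.000 = 5731.59.
Real GDP 2023 = 6892.54 / 1.142 = 6035.50.
Real growth = 6035.50 / 5731.59 − 1 = 0.0530.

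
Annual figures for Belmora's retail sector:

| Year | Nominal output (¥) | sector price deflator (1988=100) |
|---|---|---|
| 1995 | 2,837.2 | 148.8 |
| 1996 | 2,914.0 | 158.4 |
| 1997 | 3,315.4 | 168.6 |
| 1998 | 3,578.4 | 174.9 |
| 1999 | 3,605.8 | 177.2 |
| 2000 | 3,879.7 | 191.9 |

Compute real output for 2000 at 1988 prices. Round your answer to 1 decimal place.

¥2,021.7

Real output 2000 = 3879.7 / 1.919 = 2021.73.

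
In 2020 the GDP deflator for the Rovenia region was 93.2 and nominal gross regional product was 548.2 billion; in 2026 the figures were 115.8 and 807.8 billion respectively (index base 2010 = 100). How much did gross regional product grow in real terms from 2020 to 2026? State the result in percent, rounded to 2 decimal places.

18.60%

Real gross regional product 2020 = 548.2 / 0.932 = 588.20.
Real gross regional product 2026 = 807.8 / 1.158 = 697.58.
Real growth = 697.58 / 588.20 − 1 = 0.1860.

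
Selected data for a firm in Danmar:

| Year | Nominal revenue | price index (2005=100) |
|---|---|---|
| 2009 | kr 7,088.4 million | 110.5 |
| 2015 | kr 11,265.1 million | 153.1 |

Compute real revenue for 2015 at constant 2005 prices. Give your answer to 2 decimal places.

kr 7,358.00 million

Real revenue = Nominal / (price index/100) = 11265.1 / 1.531 = 7358.00.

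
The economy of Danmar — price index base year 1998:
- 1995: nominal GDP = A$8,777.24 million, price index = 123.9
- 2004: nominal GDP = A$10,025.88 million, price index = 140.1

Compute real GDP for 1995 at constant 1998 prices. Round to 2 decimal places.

Real GDP = Nominal / (price index/100) = 8777.24 / 1.239 = 7084.13.

A$7,084.13 million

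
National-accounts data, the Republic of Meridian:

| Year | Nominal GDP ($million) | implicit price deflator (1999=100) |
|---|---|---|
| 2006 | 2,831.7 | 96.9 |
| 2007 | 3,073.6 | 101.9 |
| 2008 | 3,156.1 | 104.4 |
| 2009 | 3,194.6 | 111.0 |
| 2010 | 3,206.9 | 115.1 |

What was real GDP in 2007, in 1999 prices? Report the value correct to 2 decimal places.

$3,016.29 million

Real GDP 2007 = 3073.6 / 1.019 = 3016.29.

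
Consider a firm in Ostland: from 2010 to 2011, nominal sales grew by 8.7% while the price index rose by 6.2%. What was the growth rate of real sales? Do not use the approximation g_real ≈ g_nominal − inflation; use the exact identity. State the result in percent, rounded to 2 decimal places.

2.35%

(1 + g_nom) = (1 + g_real)(1 + π), so g_real = 1.0870 / 1.0620 − 1 = 0.02354.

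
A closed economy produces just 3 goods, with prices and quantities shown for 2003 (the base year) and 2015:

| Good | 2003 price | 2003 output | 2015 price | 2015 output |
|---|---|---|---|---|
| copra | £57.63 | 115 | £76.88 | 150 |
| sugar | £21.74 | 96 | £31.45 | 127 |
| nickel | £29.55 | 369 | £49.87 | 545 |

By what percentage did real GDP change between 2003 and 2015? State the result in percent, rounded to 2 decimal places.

40.23%

Real GDP 2003 = Nominal GDP 2003 = 57.63·115 + 21.74·96 + 29.55·369 = 19618.44.
Real GDP 2015 (at 2003 prices) = 57.63·150 + 21.74·127 + 29.55·545 = 27510.23.
Real growth = 27510.23/19618.44 − 1 = 0.4023.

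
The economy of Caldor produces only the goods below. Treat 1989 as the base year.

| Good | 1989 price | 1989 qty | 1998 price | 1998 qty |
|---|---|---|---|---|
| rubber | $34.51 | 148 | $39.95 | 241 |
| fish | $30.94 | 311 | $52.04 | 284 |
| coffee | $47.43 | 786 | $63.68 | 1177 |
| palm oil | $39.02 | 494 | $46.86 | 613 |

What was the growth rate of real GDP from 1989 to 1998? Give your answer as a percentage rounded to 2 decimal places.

Real GDP 1989 = Nominal GDP 1989 = 34.51·148 + 30.94·311 + 47.43·786 + 39.02·494 = 71285.68.
Real GDP 1998 (at 1989 prices) = 34.51·241 + 30.94·284 + 47.43·1177 + 39.02·613 = 96848.24.
Real growth = 96848.24/71285.68 − 1 = 0.3586.

35.86%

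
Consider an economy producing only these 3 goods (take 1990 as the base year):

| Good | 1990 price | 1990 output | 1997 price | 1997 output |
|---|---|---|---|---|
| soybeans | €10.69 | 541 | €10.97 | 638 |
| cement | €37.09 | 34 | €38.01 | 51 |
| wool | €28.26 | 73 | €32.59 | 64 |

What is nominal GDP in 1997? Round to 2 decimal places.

€11023.13

Nominal GDP 1997 = Σ (p_1997 × q_1997) = 10.97·638 + 38.01·51 + 32.59·64 = 11023.13.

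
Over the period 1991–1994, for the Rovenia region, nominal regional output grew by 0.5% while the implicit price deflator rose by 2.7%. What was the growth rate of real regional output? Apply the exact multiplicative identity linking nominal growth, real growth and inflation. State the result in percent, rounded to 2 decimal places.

-2.14%

(1 + g_nom) = (1 + g_real)(1 + π), so g_real = 1.0050 / 1.0270 − 1 = -0.02142.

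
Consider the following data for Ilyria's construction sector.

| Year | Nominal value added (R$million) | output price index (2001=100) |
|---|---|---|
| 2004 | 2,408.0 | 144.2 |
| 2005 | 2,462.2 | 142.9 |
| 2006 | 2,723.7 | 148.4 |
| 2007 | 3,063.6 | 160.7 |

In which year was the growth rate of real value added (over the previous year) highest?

2006

2005: real = 2462.2/1.429 = 1723.02; growth vs 2004 (1669.90) = 3.18%.
2006: real = 2723.7/1.484 = 1835.38; growth vs 2005 (1723.02) = 6.52%.
2007: real = 3063.6/1.607 = 1906.41; growth vs 2006 (1835.38) = 3.87%.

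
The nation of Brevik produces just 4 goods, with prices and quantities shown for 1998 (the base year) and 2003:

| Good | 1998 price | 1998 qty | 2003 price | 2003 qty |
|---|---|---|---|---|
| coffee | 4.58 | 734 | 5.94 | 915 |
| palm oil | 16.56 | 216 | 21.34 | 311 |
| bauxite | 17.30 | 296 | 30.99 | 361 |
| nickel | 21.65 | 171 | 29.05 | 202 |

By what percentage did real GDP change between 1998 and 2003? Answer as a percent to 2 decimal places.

Real GDP 1998 = Nominal GDP 1998 = 4.58·734 + 16.56·216 + 17.30·296 + 21.65·171 = 15761.63.
Real GDP 2003 (at 1998 prices) = 4.58·915 + 16.56·311 + 17.30·361 + 21.65·202 = 19959.46.
Real growth = 19959.46/15761.63 − 1 = 0.2663.

26.63%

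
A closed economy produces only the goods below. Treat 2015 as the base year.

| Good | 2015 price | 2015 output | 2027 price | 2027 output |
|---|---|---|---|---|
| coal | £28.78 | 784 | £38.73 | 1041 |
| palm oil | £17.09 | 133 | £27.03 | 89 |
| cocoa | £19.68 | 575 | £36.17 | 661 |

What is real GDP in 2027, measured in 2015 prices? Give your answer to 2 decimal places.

Real GDP 2027 = Σ (p_2015 × q_2027) = 28.78·1041 + 17.09·89 + 19.68·661 = 44489.47.

£44489.47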